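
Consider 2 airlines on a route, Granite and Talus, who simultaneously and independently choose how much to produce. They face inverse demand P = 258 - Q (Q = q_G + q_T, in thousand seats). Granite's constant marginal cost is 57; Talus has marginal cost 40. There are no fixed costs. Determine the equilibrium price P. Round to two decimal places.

118.33

Granite's profit: π_G = (258 - Q)q_G - (57q_G). Setting ∂π_G/∂q_G = 0: 201 - 2q_G - (q_T) = 0.
Talus's first-order condition: 218 - 2q_T - (q_G) = 0.
Rearranging gives the reaction functions q_G = (201 - q_T)/2 and q_T = (218 - q_G)/2.
Solving the pair: q_G = 184/3, q_T = 235/3.
Total output Q = 419/3, so price P = 258 - 419/3 = 355/3.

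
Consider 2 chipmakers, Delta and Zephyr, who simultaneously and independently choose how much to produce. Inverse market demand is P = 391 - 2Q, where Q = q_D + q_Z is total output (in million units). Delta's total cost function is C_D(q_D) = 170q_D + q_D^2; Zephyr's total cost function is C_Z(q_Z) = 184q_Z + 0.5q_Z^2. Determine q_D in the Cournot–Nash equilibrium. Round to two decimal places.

Delta's profit: π_D = (391 - 2Q)q_D - (170q_D + q_D²). Setting ∂π_D/∂q_D = 0: 221 - 6q_D - 2(q_Z) = 0.
Zephyr's first-order condition: 207 - 5q_Z - 2(q_D) = 0.
So q_D = (221 - 2q_Z)/6 and q_Z = (207 - 2q_D)/5.
Substituting one into the other gives q_D = 691/26 and q_Z = 400/13.

26.58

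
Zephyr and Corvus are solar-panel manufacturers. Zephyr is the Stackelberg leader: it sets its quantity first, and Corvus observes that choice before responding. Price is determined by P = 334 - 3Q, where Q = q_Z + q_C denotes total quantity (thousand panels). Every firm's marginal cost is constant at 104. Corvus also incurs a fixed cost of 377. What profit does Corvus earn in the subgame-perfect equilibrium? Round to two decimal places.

725.08

Solve by backward induction. Given q_Z, the follower Corvus maximises π_C = (334 - 3q_Z - 3q_C)q_C - 104q_C.
Setting the follower's marginal profit to zero, 230 - 3q_Z - 6q_C = 0, i.e. q_C = (230 - 3q_Z)/6.
The leader anticipates this reaction. Substituting into P = 334 - 3Q gives P = 219 - (3/2)q_Z, so π_Z = (219 - (3/2)q_Z)q_Z - 104q_Z.
Maximising: ∂π_Z/∂q_Z = 115 - 3q_Z = 0, giving q_Z = 115/3.
Then q_C = (230 - 3·(115/3))/6 = 115/6.
Price P = 334 - 3·(115/2) = 323/2.
Corvus's profit: (323/2 - 104)·(115/6) - 377 = 725.0833.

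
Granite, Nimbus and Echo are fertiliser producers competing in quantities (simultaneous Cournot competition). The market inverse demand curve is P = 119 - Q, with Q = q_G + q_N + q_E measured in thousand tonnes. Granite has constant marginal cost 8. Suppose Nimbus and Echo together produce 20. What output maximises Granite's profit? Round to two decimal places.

45.50

With rivals' combined output fixed at 20, Granite's profit is π_G = (119 - 20 - q_G)q_G - (8q_G) = (99 - q_G)q_G - (8q_G).
∂π_G/∂q_G = 91 - 2q_G = 0, so q_G = 91/2.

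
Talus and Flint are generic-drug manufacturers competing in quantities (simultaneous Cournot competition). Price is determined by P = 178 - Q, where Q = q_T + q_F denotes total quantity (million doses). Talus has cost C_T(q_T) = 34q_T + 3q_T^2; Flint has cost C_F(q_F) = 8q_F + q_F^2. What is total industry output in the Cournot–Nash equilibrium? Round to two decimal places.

Talus's profit: π_T = (178 - Q)q_T - (34q_T + 3q_T²). Setting ∂π_T/∂q_T = 0: 144 - 8q_T - (q_F) = 0.
Flint's profit: π_F = (178 - Q)q_F - (8q_F + q_F²). Setting ∂π_F/∂q_F = 0: 170 - 4q_F - (q_T) = 0.
Rearranging gives the reaction functions q_T = (144 - q_F)/8 and q_F = (170 - q_T)/4.
Substituting one into the other gives q_T = 406/31 and q_F = 1216/31.
Total output Q = 406/31 + 1216/31 = 1622/31.

52.32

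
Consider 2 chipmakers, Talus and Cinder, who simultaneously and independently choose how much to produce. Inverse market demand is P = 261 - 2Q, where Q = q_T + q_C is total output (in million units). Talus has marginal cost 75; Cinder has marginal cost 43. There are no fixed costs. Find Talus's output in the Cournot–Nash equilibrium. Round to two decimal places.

25.67

Talus's profit: π_T = (261 - 2Q)q_T - (75q_T). Setting ∂π_T/∂q_T = 0: 186 - 4q_T - 2(q_C) = 0.
Cinder's profit: π_C = (261 - 2Q)q_C - (43q_C). Setting ∂π_C/∂q_C = 0: 218 - 4q_C - 2(q_T) = 0.
So q_T = (186 - 2q_C)/4 and q_C = (218 - 2q_T)/4.
Solving the pair: q_T = 77/3, q_C = 125/3.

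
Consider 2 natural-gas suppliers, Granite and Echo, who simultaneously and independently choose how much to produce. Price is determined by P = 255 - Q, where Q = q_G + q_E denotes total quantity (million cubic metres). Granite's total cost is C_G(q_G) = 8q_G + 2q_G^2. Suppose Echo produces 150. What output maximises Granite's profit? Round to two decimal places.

16.17

With the rival's output fixed at 150, Granite's profit is π_G = (255 - 150 - q_G)q_G - (8q_G + 2q_G²) = (105 - q_G)q_G - (8q_G + 2q_G²).
∂π_G/∂q_G = 97 - 6q_G = 0, so q_G = 97/6.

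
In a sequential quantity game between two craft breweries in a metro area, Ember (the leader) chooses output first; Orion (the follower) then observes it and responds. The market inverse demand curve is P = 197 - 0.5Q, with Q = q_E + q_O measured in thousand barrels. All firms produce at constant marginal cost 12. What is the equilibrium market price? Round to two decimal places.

58.25

The follower Orion best-responds to any q_E: π_O = (197 - 0.5Q)q_O - 12q_O.
Follower FOC: 185 - (1/2)q_E - q_O = 0, so q_O(q_E) = (185 - (1/2)q_E).
The leader anticipates this reaction. Substituting into P = 197 - 0.5Q gives P = 209/2 - (1/4)q_E, so π_E = (209/2 - (1/4)q_E)q_E - 12q_E.
The leader's first-order condition 185/2 - (1/2)q_E = 0 yields q_E = 185.
Then q_O = (185 - (1/2)·185) = 185/2.
Total output Q = 555/2, so price P = 197 - (1/2)·(555/2) = 233/4.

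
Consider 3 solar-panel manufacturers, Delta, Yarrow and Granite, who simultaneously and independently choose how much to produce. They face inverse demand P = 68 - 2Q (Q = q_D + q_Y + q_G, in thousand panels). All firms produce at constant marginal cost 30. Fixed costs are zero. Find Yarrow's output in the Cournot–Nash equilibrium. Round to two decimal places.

A representative firm's profit is π_i = q_i(68 - 2Q) - 30q_i.
Setting ∂π_i/∂q_i = 0 with rivals' quantities fixed: 38 - 4q_i - 2·Σ_{j≠i} q_j = 0.
With identical firms every q_j equals q_i, so Σ_{j≠i} q_j = 2q_i and 38 = 8q_i, giving q_i = 19/4.

4.75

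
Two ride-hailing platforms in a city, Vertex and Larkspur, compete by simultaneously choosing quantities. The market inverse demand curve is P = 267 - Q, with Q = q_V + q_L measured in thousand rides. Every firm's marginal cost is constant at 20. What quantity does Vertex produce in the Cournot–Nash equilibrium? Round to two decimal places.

82.33

Each firm earns π_i = (267 - Q)q_i - 20q_i.
First-order condition (treating rivals' output as given): 247 - 2q_i - q_j = 0.
With identical firms every q_j equals q_i, so q_j = q_i and 247 = 3q_i, giving q_i = 247/3.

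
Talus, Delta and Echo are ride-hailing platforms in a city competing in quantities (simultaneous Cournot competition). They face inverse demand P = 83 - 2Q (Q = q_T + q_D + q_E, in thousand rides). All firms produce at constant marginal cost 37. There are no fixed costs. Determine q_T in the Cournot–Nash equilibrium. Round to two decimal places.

5.75

Each firm earns π_i = (83 - 2Q)q_i - 37q_i.
Setting ∂π_i/∂q_i = 0 with rivals' quantities fixed: 46 - 4q_i - 2·Σ_{j≠i} q_j = 0.
By symmetry each firm produces the same amount; substituting Σ_{j≠i} q_j = 2q_i yields q_i = 46/8 = 23/4.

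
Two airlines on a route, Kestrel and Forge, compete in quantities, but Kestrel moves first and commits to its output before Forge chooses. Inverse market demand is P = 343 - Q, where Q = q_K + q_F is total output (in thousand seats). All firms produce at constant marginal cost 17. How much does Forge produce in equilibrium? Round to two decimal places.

Solve by backward induction. Given q_K, the follower Forge maximises π_F = (343 - q_K - q_F)q_F - 17q_F.
Setting the follower's marginal profit to zero, 326 - q_K - 2q_F = 0, i.e. q_F = (326 - q_K)/2.
Kestrel substitutes q_F(q_K) into its own profit: π_K = q_K(343 - q_K - (326 - q_K)/2) - 17q_K = (180 - (1/2)q_K)q_K - 17q_K.
The leader's first-order condition 163 - q_K = 0 yields q_K = 163.
Then q_F = (326 - 163)/2 = 163/2.

81.50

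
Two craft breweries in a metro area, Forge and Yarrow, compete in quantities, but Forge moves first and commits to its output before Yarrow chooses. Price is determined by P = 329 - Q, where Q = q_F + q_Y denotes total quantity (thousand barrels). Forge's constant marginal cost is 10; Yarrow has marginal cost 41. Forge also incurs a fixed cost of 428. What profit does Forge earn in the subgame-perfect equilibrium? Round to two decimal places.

The follower Yarrow best-responds to any q_F: π_Y = (329 - Q)q_Y - 41q_Y.
Setting the follower's marginal profit to zero, 288 - q_F - 2q_Y = 0, i.e. q_Y = (288 - q_F)/2.
The leader anticipates this reaction. Substituting into P = 329 - Q gives P = 185 - (1/2)q_F, so π_F = (185 - (1/2)q_F)q_F - 10q_F.
The leader's first-order condition 175 - q_F = 0 yields q_F = 175.
Then q_Y = (288 - 175)/2 = 113/2.
Price P = 329 - 463/2 = 195/2.
Forge's profit: (195/2 - 10)·175 - 428 = 14884.5000.

14884.50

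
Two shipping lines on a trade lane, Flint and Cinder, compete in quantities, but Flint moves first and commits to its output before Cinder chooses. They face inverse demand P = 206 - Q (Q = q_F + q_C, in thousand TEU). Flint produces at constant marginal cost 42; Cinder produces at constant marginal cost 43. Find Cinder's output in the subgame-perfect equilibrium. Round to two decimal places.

Solve by backward induction. Given q_F, the follower Cinder maximises π_C = (206 - q_F - q_C)q_C - 43q_C.
Follower FOC: 163 - q_F - 2q_C = 0, so q_C(q_F) = (163 - q_F)/2.
The leader anticipates this reaction. Substituting into P = 206 - Q gives P = 249/2 - (1/2)q_F, so π_F = (249/2 - (1/2)q_F)q_F - 42q_F.
The leader's first-order condition 165/2 - q_F = 0 yields q_F = 165/2.
Then q_C = (163 - 165/2)/2 = 161/4.

40.25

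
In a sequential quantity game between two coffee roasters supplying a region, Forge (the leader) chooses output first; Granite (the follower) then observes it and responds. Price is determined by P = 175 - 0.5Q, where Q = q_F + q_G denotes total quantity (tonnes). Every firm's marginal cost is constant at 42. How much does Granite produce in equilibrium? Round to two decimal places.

Solve by backward induction. Given q_F, the follower Granite maximises π_G = (175 - (1/2)q_F - (1/2)q_G)q_G - 42q_G.
∂π_G/∂q_G = 133 - (1/2)q_F - q_G = 0 gives the reaction function q_G = (133 - (1/2)q_F).
Forge substitutes q_G(q_F) into its own profit: π_F = q_F(175 - (1/2)q_F - (133 - (1/2)q_F)/2) - 42q_F = (217/2 - (1/4)q_F)q_F - 42q_F.
Maximising: ∂π_F/∂q_F = 133/2 - (1/2)q_F = 0, giving q_F = 133.
Then q_G = (133 - (1/2)·133) = 133/2.

66.50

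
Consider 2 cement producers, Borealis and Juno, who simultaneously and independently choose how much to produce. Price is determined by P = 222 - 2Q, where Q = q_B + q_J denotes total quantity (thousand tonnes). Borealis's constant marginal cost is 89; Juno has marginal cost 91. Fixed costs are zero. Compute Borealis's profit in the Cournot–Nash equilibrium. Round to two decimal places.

Borealis's profit: π_B = (222 - 2Q)q_B - (89q_B). Setting ∂π_B/∂q_B = 0: 133 - 4q_B - 2(q_J) = 0.
Juno's first-order condition: 131 - 4q_J - 2(q_B) = 0.
Best responses: q_B = (133 - 2q_J)/4, q_J = (131 - 2q_B)/4.
Solving the pair: q_B = 45/2, q_J = 43/2.
Price P = 222 - 2·44 = 134.
Borealis's profit: (134 - 89)·(45/2) = 1012.5000.

1012.50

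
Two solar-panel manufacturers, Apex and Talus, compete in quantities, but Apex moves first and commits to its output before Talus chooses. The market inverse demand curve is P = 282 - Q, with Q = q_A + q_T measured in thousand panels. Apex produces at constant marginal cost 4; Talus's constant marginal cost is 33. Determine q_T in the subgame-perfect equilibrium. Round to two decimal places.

47.75

The follower Talus best-responds to any q_A: π_T = (282 - Q)q_T - 33q_T.
Setting the follower's marginal profit to zero, 249 - q_A - 2q_T = 0, i.e. q_T = (249 - q_A)/2.
The leader anticipates this reaction. Substituting into P = 282 - Q gives P = 315/2 - (1/2)q_A, so π_A = (315/2 - (1/2)q_A)q_A - 4q_A.
Leader FOC: 307/2 - q_A = 0, so q_A = 307/2.
Then q_T = (249 - 307/2)/2 = 191/4.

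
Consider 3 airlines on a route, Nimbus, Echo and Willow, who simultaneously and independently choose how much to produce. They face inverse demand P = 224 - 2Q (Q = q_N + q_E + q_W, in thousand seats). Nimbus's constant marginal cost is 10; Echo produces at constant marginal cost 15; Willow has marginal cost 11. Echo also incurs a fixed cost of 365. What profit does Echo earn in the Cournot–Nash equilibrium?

885

Nimbus's profit: π_N = (224 - 2Q)q_N - (10q_N). Setting ∂π_N/∂q_N = 0: 214 - 4q_N - 2(q_E + q_W) = 0.
Echo's profit: π_E = (224 - 2Q)q_E - (15q_E). Setting ∂π_E/∂q_E = 0: 209 - 4q_E - 2(q_N + q_W) = 0.
Willow's profit: π_W = (224 - 2Q)q_W - (11q_W). Setting ∂π_W/∂q_W = 0: 213 - 4q_W - 2(q_N + q_E) = 0.
Adding the 3 conditions: 636 − 4Q − 4Q = 0, i.e. Q = 159/2.
Back-substituting: q_N = (214 − 159)/2 = 55/2, q_E = (209 − 159)/2 = 25, q_W = (213 − 159)/2 = 27.
Price P = 224 - 2·(159/2) = 65.
Echo's profit: (65 - 15)·25 - 365 = 885.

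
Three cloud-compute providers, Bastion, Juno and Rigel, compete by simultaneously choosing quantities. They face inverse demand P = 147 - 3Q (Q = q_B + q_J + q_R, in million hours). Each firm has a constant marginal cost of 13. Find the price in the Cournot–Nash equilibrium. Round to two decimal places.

46.50

Each firm earns π_i = (147 - 3Q)q_i - 13q_i.
Setting ∂π_i/∂q_i = 0 with rivals' quantities fixed: 134 - 6q_i - 3·Σ_{j≠i} q_j = 0.
With identical firms every q_j equals q_i, so Σ_{j≠i} q_j = 2q_i and 134 = 12q_i, giving q_i = 67/6.
Total output Q = 67/2, so price P = 147 - 3·(67/2) = 93/2.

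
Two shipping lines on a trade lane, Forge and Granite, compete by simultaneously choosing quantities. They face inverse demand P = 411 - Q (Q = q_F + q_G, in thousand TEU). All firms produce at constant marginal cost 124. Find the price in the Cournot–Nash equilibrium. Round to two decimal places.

219.67

A representative firm's profit is π_i = q_i(411 - Q) - 124q_i.
Setting ∂π_i/∂q_i = 0 with rivals' quantities fixed: 287 - 2q_i - q_j = 0.
With identical firms every q_j equals q_i, so q_j = q_i and 287 = 3q_i, giving q_i = 287/3.
Total output Q = 574/3, so price P = 411 - 574/3 = 659/3.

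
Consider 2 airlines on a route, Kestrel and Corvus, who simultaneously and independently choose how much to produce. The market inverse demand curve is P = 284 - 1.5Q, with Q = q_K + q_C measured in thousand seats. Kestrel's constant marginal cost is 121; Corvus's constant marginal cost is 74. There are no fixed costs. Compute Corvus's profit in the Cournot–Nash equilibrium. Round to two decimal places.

4892.52

Kestrel's profit: π_K = (284 - 1.5Q)q_K - (121q_K). Setting ∂π_K/∂q_K = 0: 163 - 3q_K - (3/2)(q_C) = 0.
Corvus's profit: π_C = (284 - 1.5Q)q_C - (74q_C). Setting ∂π_C/∂q_C = 0: 210 - 3q_C - (3/2)(q_K) = 0.
Rearranging gives the reaction functions q_K = (163 - (3/2)q_C)/3 and q_C = (210 - (3/2)q_K)/3.
Solving the pair: q_K = 232/9, q_C = 514/9.
Price P = 284 - (3/2)·(746/9) = 479/3.
Corvus's profit: (479/3 - 74)·(514/9) = 4892.5185.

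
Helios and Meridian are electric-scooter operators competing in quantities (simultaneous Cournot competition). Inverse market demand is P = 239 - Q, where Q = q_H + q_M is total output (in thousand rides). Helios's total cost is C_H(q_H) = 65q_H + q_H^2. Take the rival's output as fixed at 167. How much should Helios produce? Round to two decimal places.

With the rival's output fixed at 167, Helios's profit is π_H = (239 - 167 - q_H)q_H - (65q_H + q_H²) = (72 - q_H)q_H - (65q_H + q_H²).
∂π_H/∂q_H = 7 - 4q_H = 0, so q_H = 7/4.

1.75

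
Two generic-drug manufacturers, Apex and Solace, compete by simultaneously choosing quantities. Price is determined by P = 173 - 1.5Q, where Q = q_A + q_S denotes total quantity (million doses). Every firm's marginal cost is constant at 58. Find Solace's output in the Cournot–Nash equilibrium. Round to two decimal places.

25.56

Each firm earns π_i = (173 - 1.5Q)q_i - 58q_i.
First-order condition (treating rivals' output as given): 115 - 3q_i - (3/2)q_j = 0.
By symmetry each firm produces the same amount; substituting q_j = q_i yields q_i = 115/(9/2) = 230/9.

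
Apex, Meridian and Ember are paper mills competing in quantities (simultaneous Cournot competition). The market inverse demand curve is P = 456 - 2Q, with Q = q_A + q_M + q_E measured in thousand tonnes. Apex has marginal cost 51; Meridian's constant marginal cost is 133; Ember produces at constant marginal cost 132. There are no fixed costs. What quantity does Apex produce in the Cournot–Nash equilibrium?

Apex's profit: π_A = (456 - 2Q)q_A - (51q_A). Setting ∂π_A/∂q_A = 0: 405 - 4q_A - 2(q_M + q_E) = 0.
Meridian's first-order condition: 323 - 4q_M - 2(q_A + q_E) = 0.
Ember's profit: π_E = (456 - 2Q)q_E - (132q_E). Setting ∂π_E/∂q_E = 0: 324 - 4q_E - 2(q_A + q_M) = 0.
Adding the 3 conditions: 1052 − 4Q − 4Q = 0, i.e. Q = 263/2.
Back-substituting: q_A = (405 − 263)/2 = 71, q_M = (323 − 263)/2 = 30, q_E = (324 − 263)/2 = 61/2.

71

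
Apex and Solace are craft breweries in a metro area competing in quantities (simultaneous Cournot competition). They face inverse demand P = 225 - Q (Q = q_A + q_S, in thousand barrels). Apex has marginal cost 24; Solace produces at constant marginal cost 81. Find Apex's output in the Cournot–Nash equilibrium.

Apex's profit: π_A = (225 - Q)q_A - (24q_A). Setting ∂π_A/∂q_A = 0: 201 - 2q_A - (q_S) = 0.
Solace's profit: π_S = (225 - Q)q_S - (81q_S). Setting ∂π_S/∂q_S = 0: 144 - 2q_S - (q_A) = 0.
Best responses: q_A = (201 - q_S)/2, q_S = (144 - q_A)/2.
Solving the pair: q_A = 86, q_S = 29.

86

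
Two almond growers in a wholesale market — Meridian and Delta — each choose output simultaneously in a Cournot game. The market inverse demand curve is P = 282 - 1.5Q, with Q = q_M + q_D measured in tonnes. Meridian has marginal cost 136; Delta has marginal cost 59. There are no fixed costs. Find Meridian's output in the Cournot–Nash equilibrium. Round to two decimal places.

15.33

Meridian's profit: π_M = (282 - 1.5Q)q_M - (136q_M). Setting ∂π_M/∂q_M = 0: 146 - 3q_M - (3/2)(q_D) = 0.
Delta's first-order condition: 223 - 3q_D - (3/2)(q_M) = 0.
So q_M = (146 - (3/2)q_D)/3 and q_D = (223 - (3/2)q_M)/3.
Substituting one into the other gives q_M = 46/3 and q_D = 200/3.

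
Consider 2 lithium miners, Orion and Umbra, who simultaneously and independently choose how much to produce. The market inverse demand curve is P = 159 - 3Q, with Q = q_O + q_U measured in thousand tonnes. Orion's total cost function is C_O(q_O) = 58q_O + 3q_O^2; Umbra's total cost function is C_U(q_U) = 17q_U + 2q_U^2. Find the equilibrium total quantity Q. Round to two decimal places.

Orion's profit: π_O = (159 - 3Q)q_O - (58q_O + 3q_O²). Setting ∂π_O/∂q_O = 0: 101 - 12q_O - 3(q_U) = 0.
Umbra's profit: π_U = (159 - 3Q)q_U - (17q_U + 2q_U²). Setting ∂π_U/∂q_U = 0: 142 - 10q_U - 3(q_O) = 0.
Rearranging gives the reaction functions q_O = (101 - 3q_U)/12 and q_U = (142 - 3q_O)/10.
Substituting one into the other gives q_O = 584/111 and q_U = 467/37.
Total output Q = 584/111 + 467/37 = 1985/111.

17.88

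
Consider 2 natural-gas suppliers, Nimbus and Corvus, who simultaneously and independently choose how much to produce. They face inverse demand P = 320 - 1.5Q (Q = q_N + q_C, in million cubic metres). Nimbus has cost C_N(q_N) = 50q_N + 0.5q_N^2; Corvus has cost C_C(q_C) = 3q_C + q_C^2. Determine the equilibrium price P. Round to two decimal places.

Nimbus's profit: π_N = (320 - 1.5Q)q_N - (50q_N + (1/2)q_N²). Setting ∂π_N/∂q_N = 0: 270 - 4q_N - (3/2)(q_C) = 0.
Corvus's profit: π_C = (320 - 1.5Q)q_C - (3q_C + q_C²). Setting ∂π_C/∂q_C = 0: 317 - 5q_C - (3/2)(q_N) = 0.
Best responses: q_N = (270 - (3/2)q_C)/4, q_C = (317 - (3/2)q_N)/5.
Solving the pair: q_N = 49.2676, q_C = 48.6197.
Total output Q = 97.8873, so price P = 320 - (3/2)·97.8873 = 173.1690.

173.17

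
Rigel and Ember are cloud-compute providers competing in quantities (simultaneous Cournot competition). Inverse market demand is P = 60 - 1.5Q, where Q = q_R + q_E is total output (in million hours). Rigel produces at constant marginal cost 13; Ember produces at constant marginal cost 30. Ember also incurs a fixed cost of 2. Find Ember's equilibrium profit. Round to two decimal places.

Rigel's profit: π_R = (60 - 1.5Q)q_R - (13q_R). Setting ∂π_R/∂q_R = 0: 47 - 3q_R - (3/2)(q_E) = 0.
Ember's first-order condition: 30 - 3q_E - (3/2)(q_R) = 0.
So q_R = (47 - (3/2)q_E)/3 and q_E = (30 - (3/2)q_R)/3.
Solving the pair: q_R = 128/9, q_E = 26/9.
Price P = 60 - (3/2)·(154/9) = 103/3.
Ember's profit: (103/3 - 30)·(26/9) - 2 = 284/27.

10.52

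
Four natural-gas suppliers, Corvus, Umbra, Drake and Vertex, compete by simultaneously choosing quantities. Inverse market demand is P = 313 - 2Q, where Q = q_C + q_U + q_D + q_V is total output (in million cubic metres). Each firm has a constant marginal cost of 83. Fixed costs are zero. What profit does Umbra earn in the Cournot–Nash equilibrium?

A representative firm's profit is π_i = q_i(313 - 2Q) - 83q_i.
First-order condition (treating rivals' output as given): 230 - 4q_i - 2·Σ_{j≠i} q_j = 0.
By symmetry each firm produces the same amount; substituting Σ_{j≠i} q_j = 3q_i yields q_i = 230/10 = 23.
Price P = 313 - 2·92 = 129.
Umbra's profit: (129 - 83)·23 = 1058.

1058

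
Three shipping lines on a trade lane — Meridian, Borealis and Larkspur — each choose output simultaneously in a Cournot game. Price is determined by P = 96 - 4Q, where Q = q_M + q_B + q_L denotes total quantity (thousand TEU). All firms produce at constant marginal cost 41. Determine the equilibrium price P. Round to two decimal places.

54.75

Each firm earns π_i = (96 - 4Q)q_i - 41q_i.
First-order condition (treating rivals' output as given): 55 - 8q_i - 4·Σ_{j≠i} q_j = 0.
With identical firms every q_j equals q_i, so Σ_{j≠i} q_j = 2q_i and 55 = 16q_i, giving q_i = 55/16.
Total output Q = 165/16, so price P = 96 - 4·(165/16) = 219/4.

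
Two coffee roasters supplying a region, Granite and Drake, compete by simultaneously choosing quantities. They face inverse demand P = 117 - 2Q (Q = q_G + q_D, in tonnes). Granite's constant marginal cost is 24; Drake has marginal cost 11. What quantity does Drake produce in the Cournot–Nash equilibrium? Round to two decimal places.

Granite's profit: π_G = (117 - 2Q)q_G - (24q_G). Setting ∂π_G/∂q_G = 0: 93 - 4q_G - 2(q_D) = 0.
Drake's profit: π_D = (117 - 2Q)q_D - (11q_D). Setting ∂π_D/∂q_D = 0: 106 - 4q_D - 2(q_G) = 0.
Rearranging gives the reaction functions q_G = (93 - 2q_D)/4 and q_D = (106 - 2q_G)/4.
Solving the pair: q_G = 40/3, q_D = 119/6.

19.83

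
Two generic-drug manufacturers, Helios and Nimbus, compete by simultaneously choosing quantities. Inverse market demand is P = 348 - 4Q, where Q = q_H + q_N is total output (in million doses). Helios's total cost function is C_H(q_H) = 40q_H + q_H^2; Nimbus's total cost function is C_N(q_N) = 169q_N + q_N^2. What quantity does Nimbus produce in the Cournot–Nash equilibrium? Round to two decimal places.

Helios's profit: π_H = (348 - 4Q)q_H - (40q_H + q_H²). Setting ∂π_H/∂q_H = 0: 308 - 10q_H - 4(q_N) = 0.
Nimbus's first-order condition: 179 - 10q_N - 4(q_H) = 0.
Best responses: q_H = (308 - 4q_N)/10, q_N = (179 - 4q_H)/10.
Substituting one into the other gives q_H = 197/7 and q_N = 93/14.

6.64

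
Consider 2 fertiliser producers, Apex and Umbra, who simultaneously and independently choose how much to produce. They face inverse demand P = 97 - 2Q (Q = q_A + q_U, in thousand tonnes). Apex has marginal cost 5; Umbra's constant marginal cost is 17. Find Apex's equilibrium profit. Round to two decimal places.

600.89

Apex's profit: π_A = (97 - 2Q)q_A - (5q_A). Setting ∂π_A/∂q_A = 0: 92 - 4q_A - 2(q_U) = 0.
Umbra's first-order condition: 80 - 4q_U - 2(q_A) = 0.
Rearranging gives the reaction functions q_A = (92 - 2q_U)/4 and q_U = (80 - 2q_A)/4.
Substituting one into the other gives q_A = 52/3 and q_U = 34/3.
Price P = 97 - 2·(86/3) = 119/3.
Apex's profit: (119/3 - 5)·(52/3) = 600.8889.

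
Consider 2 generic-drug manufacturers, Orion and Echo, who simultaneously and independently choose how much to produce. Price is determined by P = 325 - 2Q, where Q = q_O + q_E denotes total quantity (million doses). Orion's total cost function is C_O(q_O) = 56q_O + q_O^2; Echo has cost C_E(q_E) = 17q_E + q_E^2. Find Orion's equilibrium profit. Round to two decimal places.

Orion's profit: π_O = (325 - 2Q)q_O - (56q_O + q_O²). Setting ∂π_O/∂q_O = 0: 269 - 6q_O - 2(q_E) = 0.
Echo's profit: π_E = (325 - 2Q)q_E - (17q_E + q_E²). Setting ∂π_E/∂q_E = 0: 308 - 6q_E - 2(q_O) = 0.
So q_O = (269 - 2q_E)/6 and q_E = (308 - 2q_O)/6.
Substituting one into the other gives q_O = 499/16 and q_E = 655/16.
Price P = 325 - 2·(577/8) = 723/4.
Orion's profit: (723/4)·(499/16) - 56·(499/16) - (499/16)² = 2917.9805.

2917.98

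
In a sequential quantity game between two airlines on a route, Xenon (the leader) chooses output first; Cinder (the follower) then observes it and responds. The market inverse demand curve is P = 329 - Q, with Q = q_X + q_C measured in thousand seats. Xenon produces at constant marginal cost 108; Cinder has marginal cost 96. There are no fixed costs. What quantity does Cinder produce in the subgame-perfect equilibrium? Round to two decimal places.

Solve by backward induction. Given q_X, the follower Cinder maximises π_C = (329 - q_X - q_C)q_C - 96q_C.
Follower FOC: 233 - q_X - 2q_C = 0, so q_C(q_X) = (233 - q_X)/2.
Xenon substitutes q_C(q_X) into its own profit: π_X = q_X(329 - q_X - (233 - q_X)/2) - 108q_X = (425/2 - (1/2)q_X)q_X - 108q_X.
Maximising: ∂π_X/∂q_X = 209/2 - q_X = 0, giving q_X = 209/2.
Then q_C = (233 - 209/2)/2 = 257/4.

64.25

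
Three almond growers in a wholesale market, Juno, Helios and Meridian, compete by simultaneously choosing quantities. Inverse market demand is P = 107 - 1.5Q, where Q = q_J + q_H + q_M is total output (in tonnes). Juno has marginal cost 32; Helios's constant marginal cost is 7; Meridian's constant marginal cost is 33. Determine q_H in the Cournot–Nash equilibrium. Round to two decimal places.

25.17

Juno's profit: π_J = (107 - 1.5Q)q_J - (32q_J). Setting ∂π_J/∂q_J = 0: 75 - 3q_J - (3/2)(q_H + q_M) = 0.
Helios's first-order condition: 100 - 3q_H - (3/2)(q_J + q_M) = 0.
Meridian's first-order condition: 74 - 3q_M - (3/2)(q_J + q_H) = 0.
Adding the 3 first-order conditions: 249 − 6Q = 0, so Q = 83/2.
Back-substituting: q_J = (75 − 249/4)/(3/2) = 17/2, q_H = (100 − 249/4)/(3/2) = 151/6, q_M = (74 − 249/4)/(3/2) = 47/6.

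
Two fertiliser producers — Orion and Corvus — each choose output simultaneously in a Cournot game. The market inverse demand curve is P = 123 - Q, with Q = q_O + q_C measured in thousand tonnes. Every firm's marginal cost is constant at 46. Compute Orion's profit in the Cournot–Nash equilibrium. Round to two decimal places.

658.78

Each firm earns π_i = (123 - Q)q_i - 46q_i.
First-order condition (treating rivals' output as given): 77 - 2q_i - q_j = 0.
By symmetry each firm produces the same amount; substituting q_j = q_i yields q_i = 77/3.
Price P = 123 - 154/3 = 215/3.
Orion's profit: (215/3 - 46)·(77/3) = 658.7778.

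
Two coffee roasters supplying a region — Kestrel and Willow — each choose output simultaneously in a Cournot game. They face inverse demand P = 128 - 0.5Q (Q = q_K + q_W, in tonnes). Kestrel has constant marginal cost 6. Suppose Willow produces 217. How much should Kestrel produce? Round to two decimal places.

13.50

With the rival's output fixed at 217, Kestrel's profit is π_K = (128 - (1/2)·217 - (1/2)q_K)q_K - (6q_K) = (39/2 - (1/2)q_K)q_K - (6q_K).
∂π_K/∂q_K = 27/2 - q_K = 0, so q_K = 27/2.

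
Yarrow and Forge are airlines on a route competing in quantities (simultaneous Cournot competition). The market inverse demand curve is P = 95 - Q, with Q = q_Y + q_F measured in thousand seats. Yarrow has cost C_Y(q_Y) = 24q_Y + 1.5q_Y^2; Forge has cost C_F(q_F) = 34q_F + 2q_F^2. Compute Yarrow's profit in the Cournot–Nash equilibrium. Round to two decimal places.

396.03

Yarrow's profit: π_Y = (95 - Q)q_Y - (24q_Y + (3/2)q_Y²). Setting ∂π_Y/∂q_Y = 0: 71 - 5q_Y - (q_F) = 0.
Forge's first-order condition: 61 - 6q_F - (q_Y) = 0.
Rearranging gives the reaction functions q_Y = (71 - q_F)/5 and q_F = (61 - q_Y)/6.
Substituting one into the other gives q_Y = 365/29 and q_F = 234/29.
Price P = 95 - 599/29 = 74.3448.
Yarrow's profit: 74.3448·(365/29) - 24·(365/29) - (3/2)(365/29)² = 396.0315.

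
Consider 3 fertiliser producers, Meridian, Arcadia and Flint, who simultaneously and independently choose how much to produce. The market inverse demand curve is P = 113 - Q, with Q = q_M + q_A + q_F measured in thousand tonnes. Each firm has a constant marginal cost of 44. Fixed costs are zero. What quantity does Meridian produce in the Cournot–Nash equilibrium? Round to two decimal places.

A representative firm's profit is π_i = q_i(113 - Q) - 44q_i.
First-order condition (treating rivals' output as given): 69 - 2q_i - Σ_{j≠i} q_j = 0.
By symmetry each firm produces the same amount; substituting Σ_{j≠i} q_j = 2q_i yields q_i = 69/4.

17.25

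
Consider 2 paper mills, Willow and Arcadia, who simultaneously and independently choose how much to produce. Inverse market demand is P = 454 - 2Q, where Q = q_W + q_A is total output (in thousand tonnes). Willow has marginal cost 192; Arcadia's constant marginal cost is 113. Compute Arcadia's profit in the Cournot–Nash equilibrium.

Willow's profit: π_W = (454 - 2Q)q_W - (192q_W). Setting ∂π_W/∂q_W = 0: 262 - 4q_W - 2(q_A) = 0.
Arcadia's first-order condition: 341 - 4q_A - 2(q_W) = 0.
So q_W = (262 - 2q_A)/4 and q_A = (341 - 2q_W)/4.
Substituting one into the other gives q_W = 61/2 and q_A = 70.
Price P = 454 - 2·(201/2) = 253.
Arcadia's profit: (253 - 113)·70 = 9800.

9800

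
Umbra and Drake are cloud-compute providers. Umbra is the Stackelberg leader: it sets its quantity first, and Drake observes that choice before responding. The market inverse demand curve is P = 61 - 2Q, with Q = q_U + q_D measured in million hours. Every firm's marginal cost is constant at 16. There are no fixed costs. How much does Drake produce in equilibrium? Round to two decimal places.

Solve by backward induction. Given q_U, the follower Drake maximises π_D = (61 - 2q_U - 2q_D)q_D - 16q_D.
∂π_D/∂q_D = 45 - 2q_U - 4q_D = 0 gives the reaction function q_D = (45 - 2q_U)/4.
The leader anticipates this reaction. Substituting into P = 61 - 2Q gives P = 77/2 - q_U, so π_U = (77/2 - q_U)q_U - 16q_U.
Leader FOC: 45/2 - 2q_U = 0, so q_U = 45/4.
Then q_D = (45 - 2·(45/4))/4 = 45/8.

5.63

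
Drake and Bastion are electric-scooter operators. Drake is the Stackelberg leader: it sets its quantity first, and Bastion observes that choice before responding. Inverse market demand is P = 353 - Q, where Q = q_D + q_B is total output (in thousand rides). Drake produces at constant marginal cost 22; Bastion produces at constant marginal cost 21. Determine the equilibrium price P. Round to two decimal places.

Solve by backward induction. Given q_D, the follower Bastion maximises π_B = (353 - q_D - q_B)q_B - 21q_B.
Setting the follower's marginal profit to zero, 332 - q_D - 2q_B = 0, i.e. q_B = (332 - q_D)/2.
Drake substitutes q_B(q_D) into its own profit: π_D = q_D(353 - q_D - (332 - q_D)/2) - 22q_D = (187 - (1/2)q_D)q_D - 22q_D.
Leader FOC: 165 - q_D = 0, so q_D = 165.
Then q_B = (332 - 165)/2 = 167/2.
Total output Q = 497/2, so price P = 353 - 497/2 = 209/2.

104.50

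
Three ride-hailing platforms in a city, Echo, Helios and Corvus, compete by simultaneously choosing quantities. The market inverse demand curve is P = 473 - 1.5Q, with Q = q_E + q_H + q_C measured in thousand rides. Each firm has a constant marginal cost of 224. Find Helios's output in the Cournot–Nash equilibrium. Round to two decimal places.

41.50

A representative firm's profit is π_i = q_i(473 - 1.5Q) - 224q_i.
Setting ∂π_i/∂q_i = 0 with rivals' quantities fixed: 249 - 3q_i - (3/2)·Σ_{j≠i} q_j = 0.
By symmetry each firm produces the same amount; substituting Σ_{j≠i} q_j = 2q_i yields q_i = 249/6 = 83/2.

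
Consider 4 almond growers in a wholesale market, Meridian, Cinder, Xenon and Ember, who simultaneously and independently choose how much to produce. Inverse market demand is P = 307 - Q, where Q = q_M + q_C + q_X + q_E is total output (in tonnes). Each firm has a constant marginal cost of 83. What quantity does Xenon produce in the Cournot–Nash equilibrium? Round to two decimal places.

Each firm earns π_i = (307 - Q)q_i - 83q_i.
First-order condition (treating rivals' output as given): 224 - 2q_i - Σ_{j≠i} q_j = 0.
By symmetry each firm produces the same amount; substituting Σ_{j≠i} q_j = 3q_i yields q_i = 224/5.

44.80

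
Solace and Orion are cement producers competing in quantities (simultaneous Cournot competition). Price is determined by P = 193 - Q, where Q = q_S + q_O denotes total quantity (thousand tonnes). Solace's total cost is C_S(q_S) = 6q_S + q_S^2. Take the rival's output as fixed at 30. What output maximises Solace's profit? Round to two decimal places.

With the rival's output fixed at 30, Solace's profit is π_S = (193 - 30 - q_S)q_S - (6q_S + q_S²) = (163 - q_S)q_S - (6q_S + q_S²).
∂π_S/∂q_S = 157 - 4q_S = 0, so q_S = 157/4.

39.25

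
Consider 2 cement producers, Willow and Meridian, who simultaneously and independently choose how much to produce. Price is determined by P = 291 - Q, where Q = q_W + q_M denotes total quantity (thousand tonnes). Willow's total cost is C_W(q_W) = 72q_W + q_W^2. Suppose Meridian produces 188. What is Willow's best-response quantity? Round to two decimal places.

7.75

With the rival's output fixed at 188, Willow's profit is π_W = (291 - 188 - q_W)q_W - (72q_W + q_W²) = (103 - q_W)q_W - (72q_W + q_W²).
∂π_W/∂q_W = 31 - 4q_W = 0, so q_W = 31/4.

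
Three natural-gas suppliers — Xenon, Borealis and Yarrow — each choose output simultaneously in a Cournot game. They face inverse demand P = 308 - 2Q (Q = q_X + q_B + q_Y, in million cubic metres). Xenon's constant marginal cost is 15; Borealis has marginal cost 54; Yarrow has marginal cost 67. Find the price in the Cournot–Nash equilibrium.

Xenon's profit: π_X = (308 - 2Q)q_X - (15q_X). Setting ∂π_X/∂q_X = 0: 293 - 4q_X - 2(q_B + q_Y) = 0.
Borealis's first-order condition: 254 - 4q_B - 2(q_X + q_Y) = 0.
Yarrow's first-order condition: 241 - 4q_Y - 2(q_X + q_B) = 0.
Adding the 3 first-order conditions: 788 − 8Q = 0, so Q = 197/2.
Back-substituting: q_X = (293 − 197)/2 = 48, q_B = (254 − 197)/2 = 57/2, q_Y = (241 − 197)/2 = 22.
Total output Q = 197/2, so price P = 308 - 2·(197/2) = 111.

111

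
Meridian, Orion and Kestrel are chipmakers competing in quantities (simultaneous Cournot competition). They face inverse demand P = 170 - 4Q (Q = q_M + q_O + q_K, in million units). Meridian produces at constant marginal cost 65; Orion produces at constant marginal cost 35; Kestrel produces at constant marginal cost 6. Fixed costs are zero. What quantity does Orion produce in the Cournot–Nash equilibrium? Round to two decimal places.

Meridian's profit: π_M = (170 - 4Q)q_M - (65q_M). Setting ∂π_M/∂q_M = 0: 105 - 8q_M - 4(q_O + q_K) = 0.
Orion's profit: π_O = (170 - 4Q)q_O - (35q_O). Setting ∂π_O/∂q_O = 0: 135 - 8q_O - 4(q_M + q_K) = 0.
Kestrel's first-order condition: 164 - 8q_K - 4(q_M + q_O) = 0.
Adding the 3 conditions: 404 − 8Q − 8Q = 0, i.e. Q = 101/4.
Back-substituting: q_M = (105 − 101)/4 = 1, q_O = (135 − 101)/4 = 17/2, q_K = (164 − 101)/4 = 63/4.

8.50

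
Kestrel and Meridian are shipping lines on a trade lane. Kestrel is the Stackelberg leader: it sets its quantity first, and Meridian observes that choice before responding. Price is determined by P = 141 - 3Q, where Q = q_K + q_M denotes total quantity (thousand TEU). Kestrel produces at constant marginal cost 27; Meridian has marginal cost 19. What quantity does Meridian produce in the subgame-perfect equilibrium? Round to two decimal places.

11.50

Solve by backward induction. Given q_K, the follower Meridian maximises π_M = (141 - 3q_K - 3q_M)q_M - 19q_M.
Setting the follower's marginal profit to zero, 122 - 3q_K - 6q_M = 0, i.e. q_M = (122 - 3q_K)/6.
The leader anticipates this reaction. Substituting into P = 141 - 3Q gives P = 80 - (3/2)q_K, so π_K = (80 - (3/2)q_K)q_K - 27q_K.
Leader FOC: 53 - 3q_K = 0, so q_K = 53/3.
Then q_M = (122 - 3·(53/3))/6 = 23/2.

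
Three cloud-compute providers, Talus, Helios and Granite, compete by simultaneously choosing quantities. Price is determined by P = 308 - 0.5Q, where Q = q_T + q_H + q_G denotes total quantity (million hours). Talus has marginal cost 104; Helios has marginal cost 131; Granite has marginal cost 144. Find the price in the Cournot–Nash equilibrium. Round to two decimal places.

171.75

Talus's profit: π_T = (308 - 0.5Q)q_T - (104q_T). Setting ∂π_T/∂q_T = 0: 204 - q_T - (1/2)(q_H + q_G) = 0.
Helios's profit: π_H = (308 - 0.5Q)q_H - (131q_H). Setting ∂π_H/∂q_H = 0: 177 - q_H - (1/2)(q_T + q_G) = 0.
Granite's first-order condition: 164 - q_G - (1/2)(q_T + q_H) = 0.
Adding the 3 conditions: 545 − Q − Q = 0, i.e. Q = 545/2.
Back-substituting: q_T = (204 − 545/4)/(1/2) = 271/2, q_H = (177 − 545/4)/(1/2) = 163/2, q_G = (164 − 545/4)/(1/2) = 111/2.
Total output Q = 545/2, so price P = 308 - (1/2)·(545/2) = 687/4.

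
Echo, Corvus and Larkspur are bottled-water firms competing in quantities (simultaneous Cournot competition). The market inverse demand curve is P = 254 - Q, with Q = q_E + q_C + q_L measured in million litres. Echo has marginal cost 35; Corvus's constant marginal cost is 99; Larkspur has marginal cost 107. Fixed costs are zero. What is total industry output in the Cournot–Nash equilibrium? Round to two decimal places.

Echo's profit: π_E = (254 - Q)q_E - (35q_E). Setting ∂π_E/∂q_E = 0: 219 - 2q_E - (q_C + q_L) = 0.
Corvus's profit: π_C = (254 - Q)q_C - (99q_C). Setting ∂π_C/∂q_C = 0: 155 - 2q_C - (q_E + q_L) = 0.
Larkspur's first-order condition: 147 - 2q_L - (q_E + q_C) = 0.
Summing all 3 equations gives 521 − 4Q = 0, hence Q = 521/4.
Back-substituting: q_E = (219 − 521/4) = 355/4, q_C = (155 − 521/4) = 99/4, q_L = (147 − 521/4) = 67/4.
Total output Q = 355/4 + 99/4 + 67/4 = 521/4.

130.25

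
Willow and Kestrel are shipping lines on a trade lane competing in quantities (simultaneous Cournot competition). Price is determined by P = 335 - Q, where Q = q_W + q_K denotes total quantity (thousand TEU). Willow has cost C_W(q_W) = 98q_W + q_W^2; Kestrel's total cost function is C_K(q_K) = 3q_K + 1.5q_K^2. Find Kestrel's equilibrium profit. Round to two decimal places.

Willow's profit: π_W = (335 - Q)q_W - (98q_W + q_W²). Setting ∂π_W/∂q_W = 0: 237 - 4q_W - (q_K) = 0.
Kestrel's profit: π_K = (335 - Q)q_K - (3q_K + (3/2)q_K²). Setting ∂π_K/∂q_K = 0: 332 - 5q_K - (q_W) = 0.
So q_W = (237 - q_K)/4 and q_K = (332 - q_W)/5.
Solving the pair: q_W = 853/19, q_K = 1091/19.
Price P = 335 - 1944/19 = 232.6842.
Kestrel's profit: 232.6842·(1091/19) - 3·(1091/19) - (3/2)(1091/19)² = 8242.9432.

8242.94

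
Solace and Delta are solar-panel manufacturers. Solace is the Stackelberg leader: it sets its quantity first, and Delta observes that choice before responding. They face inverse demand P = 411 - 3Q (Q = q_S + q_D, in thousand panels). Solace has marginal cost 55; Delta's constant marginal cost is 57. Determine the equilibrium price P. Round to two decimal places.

The follower Delta best-responds to any q_S: π_D = (411 - 3Q)q_D - 57q_D.
Setting the follower's marginal profit to zero, 354 - 3q_S - 6q_D = 0, i.e. q_D = (354 - 3q_S)/6.
Solace substitutes q_D(q_S) into its own profit: π_S = q_S(411 - 3q_S - (354 - 3q_S)/2) - 55q_S = (234 - (3/2)q_S)q_S - 55q_S.
Leader FOC: 179 - 3q_S = 0, so q_S = 179/3.
Then q_D = (354 - 3·(179/3))/6 = 175/6.
Total output Q = 533/6, so price P = 411 - 3·(533/6) = 289/2.

144.50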